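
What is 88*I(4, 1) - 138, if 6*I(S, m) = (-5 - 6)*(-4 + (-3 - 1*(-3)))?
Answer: 1522/3 ≈ 507.33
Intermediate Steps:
I(S, m) = 22/3 (I(S, m) = ((-5 - 6)*(-4 + (-3 - 1*(-3))))/6 = (-11*(-4 + (-3 + 3)))/6 = (-11*(-4 + 0))/6 = (-11*(-4))/6 = (⅙)*44 = 22/3)
88*I(4, 1) - 138 = 88*(22/3) - 138 = 1936/3 - 138 = 1522/3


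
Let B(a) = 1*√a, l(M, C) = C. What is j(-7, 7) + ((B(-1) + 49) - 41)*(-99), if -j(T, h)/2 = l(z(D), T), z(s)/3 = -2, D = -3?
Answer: -778 - 99*I ≈ -778.0 - 99.0*I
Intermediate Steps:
z(s) = -6 (z(s) = 3*(-2) = -6)
j(T, h) = -2*T
B(a) = √a
j(-7, 7) + ((B(-1) + 49) - 41)*(-99) = -2*(-7) + ((√(-1) + 49) - 41)*(-99) = 14 + ((I + 49) - 41)*(-99) = 14 + ((49 + I) - 41)*(-99) = 14 + (8 + I)*(-99) = 14 + (-792 - 99*I) = -778 - 99*I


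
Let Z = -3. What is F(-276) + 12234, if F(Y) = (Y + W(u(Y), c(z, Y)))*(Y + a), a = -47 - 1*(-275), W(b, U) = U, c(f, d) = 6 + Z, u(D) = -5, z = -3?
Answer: 25338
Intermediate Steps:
c(f, d) = 3 (c(f, d) = 6 - 3 = 3)
a = 228 (a = -47 + 275 = 228)
F(Y) = (3 + Y)*(228 + Y) (F(Y) = (Y + 3)*(Y + 228) = (3 + Y)*(228 + Y))
F(-276) + 12234 = (684 + (-276)² + 231*(-276)) + 12234 = (684 + 76176 - 63756) + 12234 = 13104 + 12234 = 25338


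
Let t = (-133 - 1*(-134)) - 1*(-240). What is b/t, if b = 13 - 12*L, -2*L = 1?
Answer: 19/241 ≈ 0.078838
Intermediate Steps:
L = -1/2 (L = -1/2*1 = -1/2 ≈ -0.50000)
b = 19 (b = 13 - 12*(-1/2) = 13 + 6 = 19)
t = 241 (t = (-133 + 134) + 240 = 1 + 240 = 241)
b/t = 19/241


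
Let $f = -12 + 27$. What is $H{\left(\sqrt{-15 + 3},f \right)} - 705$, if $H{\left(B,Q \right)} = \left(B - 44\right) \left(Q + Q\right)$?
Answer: $-2025 + 60 i \sqrt{3} \approx -2025.0 + 103.92 i$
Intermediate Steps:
$f = 15$
$H{\left(B,Q \right)} = 2 Q \left(-44 + B\right)$ ($H{\left(B,Q \right)} = \left(-44 + B\right) 2 Q = 2 Q \left(-44 + B\right)$)
$H{\left(\sqrt{-15 + 3},f \right)} - 705 = 2 \cdot 15 \left(-44 + \sqrt{-15 + 3}\right) - 705 = 2 \cdot 15 \left(-44 + \sqrt{-12}\right) - 705 = 2 \cdot 15 \left(-44 + 2 i \sqrt{3}\right) - 705 = \left(-1320 + 60 i \sqrt{3}\right) - 705 = -2025 + 60 i \sqrt{3}$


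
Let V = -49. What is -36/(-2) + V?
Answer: -31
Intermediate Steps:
-36/(-2) + V = -36/(-2) - 49 = -36*(-1)/2 - 49 = -6*(-3) - 49 = 18 - 49 = -31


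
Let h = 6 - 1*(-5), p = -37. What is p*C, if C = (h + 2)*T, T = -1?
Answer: 481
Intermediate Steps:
h = 11 (h = 6 + 5 = 11)
C = -13 (C = (11 + 2)*(-1) = 13*(-1) = -13)
p*C = -37*(-13) = 481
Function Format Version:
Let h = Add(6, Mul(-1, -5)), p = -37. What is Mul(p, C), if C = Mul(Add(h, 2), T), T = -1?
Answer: 481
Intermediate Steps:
h = 11 (h = Add(6, 5) = 11)
C = -13 (C = Mul(Add(11, 2), -1) = Mul(13, -1) = -13)
Mul(p, C) = Mul(-37, -13) = 481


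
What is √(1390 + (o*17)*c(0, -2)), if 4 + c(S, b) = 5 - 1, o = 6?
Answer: √1390 ≈ 37.283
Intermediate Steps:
c(S, b) = 0 (c(S, b) = -4 + (5 - 1) = -4 + 4 = 0)
√(1390 + (o*17)*c(0, -2)) = √(1390 + (6*17)*0) = √(1390 + 102*0) = √(1390 + 0) = √1390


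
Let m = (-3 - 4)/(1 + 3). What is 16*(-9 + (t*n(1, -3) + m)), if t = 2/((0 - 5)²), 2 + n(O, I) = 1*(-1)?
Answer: -4396/25 ≈ -175.84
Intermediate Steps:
m = -7/4 ≈ -1.7500
n(O, I) = -3 (n(O, I) = -2 + 1*(-1) = -2 - 1 = -3)
t = 2/25 (t = 2/((-5)²) = 2/25 ≈ 0.080000)
16*(-9 + (t*n(1, -3) + m)) = 16*(-9 + ((2/25)*(-3) - 7/4)) = 16*(-9 + (-6/25 - 7/4)) = 16*(-9 - 199/100) = 16*(-1099/100) = -4396/25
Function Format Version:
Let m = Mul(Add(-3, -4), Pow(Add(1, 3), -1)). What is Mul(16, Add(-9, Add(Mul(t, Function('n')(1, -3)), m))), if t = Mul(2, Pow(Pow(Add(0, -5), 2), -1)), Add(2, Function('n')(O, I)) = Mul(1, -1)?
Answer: Rational(-4396, 25) ≈ -175.84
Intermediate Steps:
m = Rational(-7, 4) (m = Mul(-7, Pow(4, -1)) = Mul(-7, Rational(1, 4)) = Rational(-7, 4) ≈ -1.7500)
Function('n')(O, I) = -3 (Function('n')(O, I) = Add(-2, Mul(1, -1)) = Add(-2, -1) = -3)
t = Rational(2, 25) (t = Mul(2, Pow(Pow(-5, 2), -1)) = Mul(2, Pow(25, -1)) = Mul(2, Rational(1, 25)) = Rational(2, 25) ≈ 0.080000)
Mul(16, Add(-9, Add(Mul(t, Function('n')(1, -3)), m))) = Mul(16, Add(-9, Add(Mul(Rational(2, 25), -3), Rational(-7, 4)))) = Mul(16, Add(-9, Add(Rational(-6, 25), Rational(-7, 4)))) = Mul(16, Add(-9, Rational(-199, 100))) = Mul(16, Rational(-1099, 100)) = Rational(-4396, 25)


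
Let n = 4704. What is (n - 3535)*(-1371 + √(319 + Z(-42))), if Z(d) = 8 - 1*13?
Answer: -1602699 + 1169*√314 ≈ -1.5820e+6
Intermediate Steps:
Z(d) = -5 (Z(d) = 8 - 13 = -5)
(n - 3535)*(-1371 + √(319 + Z(-42))) = (4704 - 3535)*(-1371 + √(319 - 5)) = 1169*(-1371 + √314) = -1602699 + 1169*√314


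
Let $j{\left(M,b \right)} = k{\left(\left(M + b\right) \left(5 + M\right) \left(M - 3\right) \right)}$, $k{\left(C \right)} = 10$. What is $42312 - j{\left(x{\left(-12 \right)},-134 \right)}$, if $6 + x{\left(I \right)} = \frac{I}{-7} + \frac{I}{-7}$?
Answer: $42302$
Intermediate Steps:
$x{\left(I \right)} = -6 - \frac{2 I}{7}$ ($x{\left(I \right)} = -6 + \left(\frac{I}{-7} + \frac{I}{-7}\right) = -6 + \left(I \left(- \frac{1}{7}\right) + I \left(- \frac{1}{7}\right)\right) = -6 - \frac{2 I}{7}$)
$j{\left(M,b \right)} = 10$
$42312 - j{\left(x{\left(-12 \right)},-134 \right)} = 42312 - 10 = 42302$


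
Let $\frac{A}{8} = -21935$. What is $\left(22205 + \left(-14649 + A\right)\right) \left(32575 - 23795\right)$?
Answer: $-1474372720$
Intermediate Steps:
$A = -175480$ ($A = 8 \left(-21935\right) = -175480$)
$\left(22205 + \left(-14649 + A\right)\right) \left(32575 - 23795\right) = \left(22205 - 190129\right) \left(32575 - 23795\right) = \left(22205 - 190129\right) 8780 = \left(-167924\right) 8780 = -1474372720$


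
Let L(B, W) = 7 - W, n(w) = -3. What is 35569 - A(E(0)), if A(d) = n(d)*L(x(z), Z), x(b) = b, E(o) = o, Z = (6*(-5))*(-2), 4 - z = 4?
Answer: 35410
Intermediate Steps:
z = 0 (z = 4 - 1*4 = 4 - 4 = 0)
Z = 60 (Z = -30*(-2) = 60)
A(d) = 159 (A(d) = -3*(7 - 1*60) = -3*(7 - 60) = -3*(-53) = 159)
35569 - A(E(0)) = 35569 - 1*159 = 35569 - 159 = 35410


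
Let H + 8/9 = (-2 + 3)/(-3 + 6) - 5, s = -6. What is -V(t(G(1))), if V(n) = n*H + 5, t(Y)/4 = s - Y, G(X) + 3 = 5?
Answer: -1645/9 ≈ -182.78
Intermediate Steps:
G(X) = 2 (G(X) = -3 + 5 = 2)
H = -50/9 (H = -8/9 + ((-2 + 3)/(-3 + 6) - 5) = -8/9 + (1/3 - 5) = -8/9 + (1*(⅓) - 5) = -8/9 + (⅓ - 5) = -8/9 - 14/3 = -50/9 ≈ -5.5556)
t(Y) = -24 - 4*Y (t(Y) = 4*(-6 - Y) = -24 - 4*Y)
V(n) = 5 - 50*n/9 (V(n) = n*(-50/9) + 5 = -50*n/9 + 5 = 5 - 50*n/9)
-V(t(G(1))) = -(5 - 50*(-24 - 4*2)/9) = -(5 - 50*(-24 - 8)/9) = -(5 - 50/9*(-32)) = -(5 + 1600/9) = -1*1645/9 = -1645/9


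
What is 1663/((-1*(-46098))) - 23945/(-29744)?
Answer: 44356957/52736112 ≈ 0.84111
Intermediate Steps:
1663/((-1*(-46098))) - 23945/(-29744) = 1663/46098 - 23945*(-1/29744) = 1663*(1/46098) + 23945/29744 = 1663/46098 + 23945/29744 = 44356957/52736112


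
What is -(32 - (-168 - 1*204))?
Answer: -404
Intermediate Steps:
-(32 - (-168 - 1*204)) = -(32 - (-168 - 204)) = -(32 - 1*(-372)) = -(32 + 372) = -1*404 = -404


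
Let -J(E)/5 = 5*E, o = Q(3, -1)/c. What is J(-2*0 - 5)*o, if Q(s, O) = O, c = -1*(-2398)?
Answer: -125/2398 ≈ -0.052127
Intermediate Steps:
c = 2398
o = -1/2398 ≈ -0.00041701
J(E) = -25*E
J(-2*0 - 5)*o = -25*(-2*0 - 5)*(-1/2398) = -25*(0 - 5)*(-1/2398) = -25*(-5)*(-1/2398) = 125*(-1/2398) = -125/2398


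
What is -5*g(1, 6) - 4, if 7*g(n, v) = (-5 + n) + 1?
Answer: -13/7 ≈ -1.8571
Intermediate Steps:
g(n, v) = -4/7 + n/7 (g(n, v) = ((-5 + n) + 1)/7 = (-4 + n)/7 = -4/7 + n/7)
-5*g(1, 6) - 4 = -5*(-4/7 + (⅐)*1) - 4 = -5*(-4/7 + ⅐) - 4 = -5*(-3/7) - 4 = 15/7 - 4 = -13/7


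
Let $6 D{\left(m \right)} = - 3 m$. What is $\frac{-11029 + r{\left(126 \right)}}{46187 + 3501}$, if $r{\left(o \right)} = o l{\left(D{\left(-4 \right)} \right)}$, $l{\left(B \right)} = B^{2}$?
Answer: $- \frac{10525}{49688} \approx -0.21182$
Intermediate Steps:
$D{\left(m \right)} = - \frac{m}{2}$ ($D{\left(m \right)} = \frac{\left(-3\right) m}{6} = - \frac{m}{2}$)
$r{\left(o \right)} = 4 o$ ($r{\left(o \right)} = o \left(\left(- \frac{1}{2}\right) \left(-4\right)\right)^{2} = o 2^{2} = o 4 = 4 o$)
$\frac{-11029 + r{\left(126 \right)}}{46187 + 3501} = \frac{-11029 + 4 \cdot 126}{46187 + 3501} = \frac{-11029 + 504}{49688} = \left(-10525\right) \frac{1}{49688} = - \frac{10525}{49688}$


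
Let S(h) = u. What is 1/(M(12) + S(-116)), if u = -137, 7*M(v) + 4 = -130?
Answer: -7/1093 ≈ -0.0064044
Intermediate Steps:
M(v) = -134/7 (M(v) = -4/7 + (⅐)*(-130) = -4/7 - 130/7 = -134/7)
S(h) = -137
1/(M(12) + S(-116)) = 1/(-134/7 - 137) = 1/(-1093/7) = -7/1093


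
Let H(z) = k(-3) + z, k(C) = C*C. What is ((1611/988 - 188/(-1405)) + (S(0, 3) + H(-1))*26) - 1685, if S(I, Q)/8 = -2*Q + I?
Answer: -3780232301/1388140 ≈ -2723.2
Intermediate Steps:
k(C) = C²
H(z) = 9 + z (H(z) = (-3)² + z = 9 + z)
S(I, Q) = -16*Q + 8*I (S(I, Q) = 8*(-2*Q + I) = 8*(I - 2*Q) = -16*Q + 8*I)
((1611/988 - 188/(-1405)) + (S(0, 3) + H(-1))*26) - 1685 = ((1611/988 - 188/(-1405)) + ((-16*3 + 8*0) + (9 - 1))*26) - 1685 = ((1611*(1/988) - 188*(-1/1405)) + ((-48 + 0) + 8)*26) - 1685 = ((1611/988 + 188/1405) + (-48 + 8)*26) - 1685 = (2449199/1388140 - 40*26) - 1685 = (2449199/1388140 - 1040) - 1685 = -1441216401/1388140 - 1685 = -3780232301/1388140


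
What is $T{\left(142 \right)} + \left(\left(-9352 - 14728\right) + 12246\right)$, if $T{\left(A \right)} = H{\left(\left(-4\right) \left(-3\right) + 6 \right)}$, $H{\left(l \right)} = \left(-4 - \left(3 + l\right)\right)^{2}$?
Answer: $-11209$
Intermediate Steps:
$H{\left(l \right)} = \left(-7 - l\right)^{2}$
$T{\left(A \right)} = 625$ ($T{\left(A \right)} = \left(7 + \left(\left(-4\right) \left(-3\right) + 6\right)\right)^{2} = \left(7 + \left(12 + 6\right)\right)^{2} = \left(7 + 18\right)^{2} = 25^{2} = 625$)
$T{\left(142 \right)} + \left(\left(-9352 - 14728\right) + 12246\right) = 625 + \left(\left(-9352 - 14728\right) + 12246\right) = 625 + \left(-24080 + 12246\right) = 625 - 11834 = -11209$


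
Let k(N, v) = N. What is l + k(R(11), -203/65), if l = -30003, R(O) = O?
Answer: -29992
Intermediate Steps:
l + k(R(11), -203/65) = -30003 + 11 = -29992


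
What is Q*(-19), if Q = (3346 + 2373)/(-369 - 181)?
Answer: 108661/550 ≈ 197.57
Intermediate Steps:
Q = -5719/550 (Q = 5719/(-550) = 5719*(-1/550) = -5719/550 ≈ -10.398)
Q*(-19) = -5719/550*(-19) = 108661/550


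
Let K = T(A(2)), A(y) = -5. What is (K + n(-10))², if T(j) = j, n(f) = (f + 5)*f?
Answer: 2025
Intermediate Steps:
n(f) = f*(5 + f) (n(f) = (5 + f)*f = f*(5 + f))
K = -5
(K + n(-10))² = (-5 - 10*(5 - 10))² = (-5 - 10*(-5))² = (-5 + 50)² = 45² = 2025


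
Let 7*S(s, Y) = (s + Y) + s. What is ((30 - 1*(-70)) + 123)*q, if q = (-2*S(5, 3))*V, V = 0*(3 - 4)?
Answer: 0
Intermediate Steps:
S(s, Y) = Y/7 + 2*s/7 (S(s, Y) = ((s + Y) + s)/7 = ((Y + s) + s)/7 = (Y + 2*s)/7 = Y/7 + 2*s/7)
V = 0 (V = 0*(-1) = 0)
q = 0 (q = -2*((⅐)*3 + (2/7)*5)*0 = -2*(3/7 + 10/7)*0 = -2*13/7*0 = -26/7*0 = 0)
((30 - 1*(-70)) + 123)*q = ((30 - 1*(-70)) + 123)*0 = ((30 + 70) + 123)*0 = (100 + 123)*0 = 223*0 = 0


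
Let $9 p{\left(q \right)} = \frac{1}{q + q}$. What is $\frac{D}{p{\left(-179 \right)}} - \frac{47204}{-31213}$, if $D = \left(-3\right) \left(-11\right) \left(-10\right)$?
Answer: $\frac{33187581584}{31213} \approx 1.0633 \cdot 10^{6}$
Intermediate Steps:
$p{\left(q \right)} = \frac{1}{18 q}$ ($p{\left(q \right)} = \frac{1}{9 \left(q + q\right)} = \frac{1}{9 \cdot 2 q} = \frac{\frac{1}{2} \frac{1}{q}}{9} = \frac{1}{18 q}$)
$D = -330$ ($D = 33 \left(-10\right) = -330$)
$\frac{D}{p{\left(-179 \right)}} - \frac{47204}{-31213} = - \frac{330}{\frac{1}{18} \frac{1}{-179}} - \frac{47204}{-31213} = - \frac{330}{\frac{1}{18} \left(- \frac{1}{179}\right)} - - \frac{47204}{31213} = - \frac{330}{- \frac{1}{3222}} + \frac{47204}{31213} = \left(-330\right) \left(-3222\right) + \frac{47204}{31213} = 1063260 + \frac{47204}{31213} = \frac{33187581584}{31213}$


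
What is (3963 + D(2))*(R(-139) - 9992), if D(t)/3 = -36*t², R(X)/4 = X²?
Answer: 237608052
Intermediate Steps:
R(X) = 4*X²
D(t) = -108*t² (D(t) = 3*(-36*t²) = -108*t²)
(3963 + D(2))*(R(-139) - 9992) = (3963 - 108*2²)*(4*(-139)² - 9992) = (3963 - 108*4)*(4*19321 - 9992) = (3963 - 432)*(77284 - 9992) = 3531*67292 = 237608052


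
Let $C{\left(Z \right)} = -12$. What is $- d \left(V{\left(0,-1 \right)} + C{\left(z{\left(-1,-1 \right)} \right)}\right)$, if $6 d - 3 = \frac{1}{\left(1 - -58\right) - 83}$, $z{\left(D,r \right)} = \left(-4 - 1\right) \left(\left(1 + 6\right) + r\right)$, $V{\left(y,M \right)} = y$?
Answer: $\frac{71}{12} \approx 5.9167$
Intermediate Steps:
$z{\left(D,r \right)} = -35 - 5 r$ ($z{\left(D,r \right)} = - 5 \left(7 + r\right) = -35 - 5 r$)
$d = \frac{71}{144}$ ($d = \frac{1}{2} + \frac{1}{6 \left(\left(1 - -58\right) - 83\right)} = \frac{1}{2} + \frac{1}{6 \left(\left(1 + 58\right) - 83\right)} = \frac{1}{2} + \frac{1}{6 \left(59 - 83\right)} = \frac{1}{2} + \frac{1}{6 \left(-24\right)} = \frac{1}{2} + \frac{1}{6} \left(- \frac{1}{24}\right) = \frac{1}{2} - \frac{1}{144} = \frac{71}{144} \approx 0.49306$)
$- d \left(V{\left(0,-1 \right)} + C{\left(z{\left(-1,-1 \right)} \right)}\right) = - \frac{71 \left(0 - 12\right)}{144} = - \frac{71 \left(-12\right)}{144} = \left(-1\right) \left(- \frac{71}{12}\right) = \frac{71}{12}$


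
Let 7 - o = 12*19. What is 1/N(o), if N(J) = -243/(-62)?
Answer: 62/243 ≈ 0.25514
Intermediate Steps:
o = -221 (o = 7 - 12*19 = 7 - 1*228 = 7 - 228 = -221)
N(J) = 243/62 (N(J) = -243*(-1/62) = 243/62)
1/N(o) = 1/(243/62) = 62/243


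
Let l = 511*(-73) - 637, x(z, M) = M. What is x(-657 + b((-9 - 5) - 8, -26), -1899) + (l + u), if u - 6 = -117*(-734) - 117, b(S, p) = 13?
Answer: 45928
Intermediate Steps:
l = -37940 (l = -37303 - 637 = -37940)
u = 85767 (u = 6 + (-117*(-734) - 117) = 6 + (85878 - 117) = 6 + 85761 = 85767)
x(-657 + b((-9 - 5) - 8, -26), -1899) + (l + u) = -1899 + (-37940 + 85767) = -1899 + 47827 = 45928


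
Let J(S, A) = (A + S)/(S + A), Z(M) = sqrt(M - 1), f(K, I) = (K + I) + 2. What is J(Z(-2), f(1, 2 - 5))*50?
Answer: 50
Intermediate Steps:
f(K, I) = 2 + I + K (f(K, I) = (I + K) + 2 = 2 + I + K)
Z(M) = sqrt(-1 + M)
J(S, A) = 1 (J(S, A) = (A + S)/(A + S) = 1)
J(Z(-2), f(1, 2 - 5))*50 = 1*50 = 50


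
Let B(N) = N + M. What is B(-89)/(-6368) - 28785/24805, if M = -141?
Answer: -17759773/15795824 ≈ -1.1243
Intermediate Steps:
B(N) = -141 + N (B(N) = N - 141 = -141 + N)
B(-89)/(-6368) - 28785/24805 = (-141 - 89)/(-6368) - 28785/24805 = -230*(-1/6368) - 28785*1/24805 = 115/3184 - 5757/4961 = -17759773/15795824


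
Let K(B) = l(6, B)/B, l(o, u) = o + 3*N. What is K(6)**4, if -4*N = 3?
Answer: 625/4096 ≈ 0.15259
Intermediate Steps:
N = -3/4 (N = -1/4*3 = -3/4 ≈ -0.75000)
l(o, u) = -9/4 + o (l(o, u) = o + 3*(-3/4) = o - 9/4 = -9/4 + o)
K(B) = 15/(4*B) (K(B) = (-9/4 + 6)/B = 15/(4*B))
K(6)**4 = ((15/4)/6)**4 = ((15/4)*(1/6))**4 = (5/8)**4 = 625/4096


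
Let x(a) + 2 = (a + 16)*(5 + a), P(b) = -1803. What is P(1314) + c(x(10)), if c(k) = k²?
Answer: 148741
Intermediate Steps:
x(a) = -2 + (5 + a)*(16 + a) (x(a) = -2 + (a + 16)*(5 + a) = -2 + (16 + a)*(5 + a) = -2 + (5 + a)*(16 + a))
P(1314) + c(x(10)) = -1803 + (78 + 10² + 21*10)² = -1803 + (78 + 100 + 210)² = -1803 + 388² = -1803 + 150544 = 148741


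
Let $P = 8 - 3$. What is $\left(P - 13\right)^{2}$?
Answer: $64$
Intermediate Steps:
$P = 5$ ($P = 8 - 3 = 5$)
$\left(P - 13\right)^{2} = \left(5 - 13\right)^{2} = \left(-8\right)^{2} = 64$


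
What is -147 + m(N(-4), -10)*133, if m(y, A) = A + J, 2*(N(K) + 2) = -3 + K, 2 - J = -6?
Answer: -413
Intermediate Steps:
J = 8 (J = 2 - 1*(-6) = 2 + 6 = 8)
N(K) = -7/2 + K/2 (N(K) = -2 + (-3 + K)/2 = -2 + (-3/2 + K/2) = -7/2 + K/2)
m(y, A) = 8 + A (m(y, A) = A + 8 = 8 + A)
-147 + m(N(-4), -10)*133 = -147 + (8 - 10)*133 = -147 - 2*133 = -147 - 266 = -413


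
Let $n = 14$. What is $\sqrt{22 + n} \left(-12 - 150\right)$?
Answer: $-972$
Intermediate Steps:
$\sqrt{22 + n} \left(-12 - 150\right) = \sqrt{22 + 14} \left(-12 - 150\right) = \sqrt{36} \left(-162\right) = 6 \left(-162\right) = -972$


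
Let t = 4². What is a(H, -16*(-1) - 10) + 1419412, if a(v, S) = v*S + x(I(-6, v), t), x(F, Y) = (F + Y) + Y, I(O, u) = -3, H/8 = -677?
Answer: 1386945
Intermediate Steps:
H = -5416 (H = 8*(-677) = -5416)
t = 16
x(F, Y) = F + 2*Y
a(v, S) = 29 + S*v (a(v, S) = v*S + (-3 + 2*16) = S*v + (-3 + 32) = S*v + 29 = 29 + S*v)
a(H, -16*(-1) - 10) + 1419412 = (29 + (-16*(-1) - 10)*(-5416)) + 1419412 = (29 + (16 - 10)*(-5416)) + 1419412 = (29 + 6*(-5416)) + 1419412 = (29 - 32496) + 1419412 = -32467 + 1419412 = 1386945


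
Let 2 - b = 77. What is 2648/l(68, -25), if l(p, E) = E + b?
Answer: -662/25 ≈ -26.480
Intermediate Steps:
b = -75 (b = 2 - 1*77 = 2 - 77 = -75)
l(p, E) = -75 + E (l(p, E) = E - 75 = -75 + E)
2648/l(68, -25) = 2648/(-75 - 25) = 2648/(-100) = 2648*(-1/100) = -662/25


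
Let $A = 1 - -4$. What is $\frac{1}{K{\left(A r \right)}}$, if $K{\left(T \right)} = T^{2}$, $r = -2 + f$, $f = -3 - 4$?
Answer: $\frac{1}{2025} \approx 0.00049383$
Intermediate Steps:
$f = -7$ ($f = -3 - 4 = -7$)
$A = 5$ ($A = 1 + 4 = 5$)
$r = -9$ ($r = -2 - 7 = -9$)
$\frac{1}{K{\left(A r \right)}} = \frac{1}{\left(5 \left(-9\right)\right)^{2}} = \frac{1}{\left(-45\right)^{2}} = \frac{1}{2025}$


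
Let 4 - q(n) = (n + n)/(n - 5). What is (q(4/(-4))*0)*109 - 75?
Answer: -75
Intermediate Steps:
q(n) = 4 - 2*n/(-5 + n) (q(n) = 4 - (n + n)/(n - 5) = 4 - 2*n/(-5 + n))
(q(4/(-4))*0)*109 - 75 = ((2*(-10 + 4/(-4))/(-5 + 4/(-4)))*0)*109 - 75 = ((2*(-10 + 4*(-¼))/(-5 + 4*(-¼)))*0)*109 - 75 = ((2*(-10 - 1)/(-5 - 1))*0)*109 - 75 = ((2*(-11)/(-6))*0)*109 - 75 = ((2*(-⅙)*(-11))*0)*109 - 75 = ((11/3)*0)*109 - 75 = 0*109 - 75 = 0 - 75 = -75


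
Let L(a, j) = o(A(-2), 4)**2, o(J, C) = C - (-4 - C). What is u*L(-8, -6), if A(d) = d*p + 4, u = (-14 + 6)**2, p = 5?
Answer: 9216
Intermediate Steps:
u = 64 (u = (-8)**2 = 64)
A(d) = 4 + 5*d (A(d) = d*5 + 4 = 5*d + 4 = 4 + 5*d)
o(J, C) = 4 + 2*C (o(J, C) = C + (4 + C) = 4 + 2*C)
L(a, j) = 144 (L(a, j) = (4 + 2*4)**2 = (4 + 8)**2 = 12**2 = 144)
u*L(-8, -6) = 64*144 = 9216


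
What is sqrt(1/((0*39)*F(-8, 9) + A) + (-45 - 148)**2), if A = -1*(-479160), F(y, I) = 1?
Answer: 7*sqrt(40067456990)/7260 ≈ 193.00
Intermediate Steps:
A = 479160
sqrt(1/((0*39)*F(-8, 9) + A) + (-45 - 148)**2) = sqrt(1/((0*39)*1 + 479160) + (-45 - 148)**2) = sqrt(1/(0*1 + 479160) + (-193)**2) = sqrt(1/(0 + 479160) + 37249) = sqrt(1/479160 + 37249) = sqrt(17848230841/479160) = 7*sqrt(40067456990)/7260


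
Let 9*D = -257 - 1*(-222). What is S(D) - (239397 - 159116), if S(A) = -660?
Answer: -80941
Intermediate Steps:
D = -35/9 (D = (-257 - 1*(-222))/9 = (-257 + 222)/9 = (1/9)*(-35) = -35/9 ≈ -3.8889)
S(D) - (239397 - 159116) = -660 - (239397 - 159116) = -660 - 1*80281 = -660 - 80281 = -80941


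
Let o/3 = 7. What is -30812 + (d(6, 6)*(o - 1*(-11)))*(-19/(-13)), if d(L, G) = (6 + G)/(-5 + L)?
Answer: -393260/13 ≈ -30251.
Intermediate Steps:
o = 21 (o = 3*7 = 21)
d(L, G) = (6 + G)/(-5 + L)
-30812 + (d(6, 6)*(o - 1*(-11)))*(-19/(-13)) = -30812 + (((6 + 6)/(-5 + 6))*(21 - 1*(-11)))*(-19/(-13)) = -30812 + ((12/1)*(21 + 11))*(-19*(-1/13)) = -30812 + ((1*12)*32)*(19/13) = -30812 + (12*32)*(19/13) = -30812 + 384*(19/13) = -30812 + 7296/13 = -393260/13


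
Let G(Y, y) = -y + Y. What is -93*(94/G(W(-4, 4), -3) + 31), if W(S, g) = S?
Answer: 5859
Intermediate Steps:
G(Y, y) = Y - y
-93*(94/G(W(-4, 4), -3) + 31) = -93*(94/(-4 - 1*(-3)) + 31) = -93*(94/(-4 + 3) + 31) = -93*(94/(-1) + 31) = -93*(94*(-1) + 31) = -93*(-94 + 31) = -93*(-63) = 5859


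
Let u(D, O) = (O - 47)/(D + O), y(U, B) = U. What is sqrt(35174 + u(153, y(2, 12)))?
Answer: sqrt(33801935)/31 ≈ 187.55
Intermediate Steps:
u(D, O) = (-47 + O)/(D + O)
sqrt(35174 + u(153, y(2, 12))) = sqrt(35174 + (-47 + 2)/(153 + 2)) = sqrt(35174 - 45/155) = sqrt(35174 + (1/155)*(-45)) = sqrt(35174 - 9/31) = sqrt(1090385/31) = sqrt(33801935)/31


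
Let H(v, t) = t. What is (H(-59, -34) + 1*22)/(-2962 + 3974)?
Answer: -3/253 ≈ -0.011858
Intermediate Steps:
(H(-59, -34) + 1*22)/(-2962 + 3974) = (-34 + 1*22)/(-2962 + 3974) = (-34 + 22)/1012 = -12*1/1012 = -3/253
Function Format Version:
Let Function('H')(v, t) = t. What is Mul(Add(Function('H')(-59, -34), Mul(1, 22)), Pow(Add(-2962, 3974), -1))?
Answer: Rational(-3, 253) ≈ -0.011858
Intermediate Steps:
Mul(Add(Function('H')(-59, -34), Mul(1, 22)), Pow(Add(-2962, 3974), -1)) = Mul(Add(-34, Mul(1, 22)), Pow(Add(-2962, 3974), -1)) = Mul(Add(-34, 22), Pow(1012, -1)) = Mul(-12, Rational(1, 1012)) = Rational(-3, 253)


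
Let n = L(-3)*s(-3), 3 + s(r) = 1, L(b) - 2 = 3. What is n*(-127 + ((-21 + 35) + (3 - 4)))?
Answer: 1140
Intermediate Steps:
L(b) = 5 (L(b) = 2 + 3 = 5)
s(r) = -2 (s(r) = -3 + 1 = -2)
n = -10 (n = 5*(-2) = -10)
n*(-127 + ((-21 + 35) + (3 - 4))) = -10*(-127 + ((-21 + 35) + (3 - 4))) = -10*(-127 + (14 - 1)) = -10*(-127 + 13) = -10*(-114) = 1140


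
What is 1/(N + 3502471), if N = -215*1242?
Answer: 1/3235441 ≈ 3.0908e-7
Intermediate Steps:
N = -267030
1/(N + 3502471) = 1/(-267030 + 3502471) = 1/3235441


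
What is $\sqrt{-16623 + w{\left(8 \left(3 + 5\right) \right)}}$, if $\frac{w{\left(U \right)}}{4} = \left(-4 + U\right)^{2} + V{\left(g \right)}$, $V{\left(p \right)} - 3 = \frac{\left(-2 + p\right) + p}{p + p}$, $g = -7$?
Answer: $\frac{i \sqrt{108115}}{7} \approx 46.973 i$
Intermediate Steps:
$V{\left(p \right)} = 3 + \frac{-2 + 2 p}{2 p}$ ($V{\left(p \right)} = 3 + \frac{\left(-2 + p\right) + p}{p + p} = 3 + \frac{-2 + 2 p}{2 p}$)
$w{\left(U \right)} = \frac{116}{7} + 4 \left(-4 + U\right)^{2}$ ($w{\left(U \right)} = 4 \left(\left(-4 + U\right)^{2} + \left(4 - \frac{1}{-7}\right)\right) = 4 \left(\left(-4 + U\right)^{2} + \left(4 - - \frac{1}{7}\right)\right) = 4 \left(\left(-4 + U\right)^{2} + \left(4 + \frac{1}{7}\right)\right) = 4 \left(\left(-4 + U\right)^{2} + \frac{29}{7}\right) = 4 \left(\frac{29}{7} + \left(-4 + U\right)^{2}\right) = \frac{116}{7} + 4 \left(-4 + U\right)^{2}$)
$\sqrt{-16623 + w{\left(8 \left(3 + 5\right) \right)}} = \sqrt{-16623 + \left(\frac{116}{7} + 4 \left(-4 + 8 \left(3 + 5\right)\right)^{2}\right)} = \sqrt{-16623 + \left(\frac{116}{7} + 4 \left(-4 + 8 \cdot 8\right)^{2}\right)} = \sqrt{-16623 + \left(\frac{116}{7} + 4 \left(-4 + 64\right)^{2}\right)} = \sqrt{-16623 + \left(\frac{116}{7} + 4 \cdot 60^{2}\right)} = \sqrt{-16623 + \left(\frac{116}{7} + 4 \cdot 3600\right)} = \sqrt{-16623 + \left(\frac{116}{7} + 14400\right)} = \sqrt{-16623 + \frac{100916}{7}} = \sqrt{- \frac{15445}{7}} = \frac{i \sqrt{108115}}{7}$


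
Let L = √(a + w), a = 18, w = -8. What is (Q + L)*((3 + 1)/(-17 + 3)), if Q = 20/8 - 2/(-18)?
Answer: -47/63 - 2*√10/7 ≈ -1.6495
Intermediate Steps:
L = √10 (L = √(18 - 8) = √10 ≈ 3.1623)
Q = 47/18 (Q = 20*(⅛) - 2*(-1/18) = 5/2 + ⅑ = 47/18 ≈ 2.6111)
(Q + L)*((3 + 1)/(-17 + 3)) = (47/18 + √10)*((3 + 1)/(-17 + 3)) = (47/18 + √10)*(4/(-14)) = (47/18 + √10)*(4*(-1/14)) = (47/18 + √10)*(-2/7) = -47/63 - 2*√10/7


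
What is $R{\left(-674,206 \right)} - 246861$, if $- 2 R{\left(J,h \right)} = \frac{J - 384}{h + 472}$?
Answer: $- \frac{167371229}{678} \approx -2.4686 \cdot 10^{5}$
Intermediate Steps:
$R{\left(J,h \right)} = - \frac{-384 + J}{2 \left(472 + h\right)}$ ($R{\left(J,h \right)} = - \frac{\left(J - 384\right) \frac{1}{h + 472}}{2} = - \frac{\left(-384 + J\right) \frac{1}{472 + h}}{2} = - \frac{\frac{1}{472 + h} \left(-384 + J\right)}{2} = - \frac{-384 + J}{2 \left(472 + h\right)}$)
$R{\left(-674,206 \right)} - 246861 = \frac{384 - -674}{2 \left(472 + 206\right)} - 246861 = \frac{384 + 674}{2 \cdot 678} - 246861 = \frac{1}{2} \cdot \frac{1}{678} \cdot 1058 - 246861 = \frac{529}{678} - 246861 = - \frac{167371229}{678}$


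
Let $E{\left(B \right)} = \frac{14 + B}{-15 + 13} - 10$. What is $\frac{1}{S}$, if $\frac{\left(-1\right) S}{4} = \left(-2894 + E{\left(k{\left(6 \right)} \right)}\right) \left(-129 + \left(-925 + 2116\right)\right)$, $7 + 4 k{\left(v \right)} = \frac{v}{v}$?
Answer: $\frac{1}{12362742} \approx 8.0888 \cdot 10^{-8}$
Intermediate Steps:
$k{\left(v \right)} = - \frac{3}{2}$ ($k{\left(v \right)} = - \frac{7}{4} + \frac{v \frac{1}{v}}{4} = - \frac{7}{4} + \frac{1}{4} \cdot 1 = - \frac{7}{4} + \frac{1}{4} = - \frac{3}{2}$)
$E{\left(B \right)} = -17 - \frac{B}{2}$ ($E{\left(B \right)} = \frac{14 + B}{-2} - 10 = \left(14 + B\right) \left(- \frac{1}{2}\right) - 10 = \left(-7 - \frac{B}{2}\right) - 10 = -17 - \frac{B}{2}$)
$S = 12362742$ ($S = - 4 \left(-2894 - \frac{65}{4}\right) \left(-129 + \left(-925 + 2116\right)\right) = - 4 \left(-2894 + \left(-17 + \frac{3}{4}\right)\right) \left(-129 + 1191\right) = - 4 \left(-2894 - \frac{65}{4}\right) 1062 = - 4 \left(\left(- \frac{11641}{4}\right) 1062\right) = \left(-4\right) \left(- \frac{6181371}{2}\right) = 12362742$)
$\frac{1}{S} = \frac{1}{12362742}$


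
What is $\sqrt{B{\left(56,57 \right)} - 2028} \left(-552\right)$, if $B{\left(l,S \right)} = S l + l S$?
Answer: $-36432$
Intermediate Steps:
$B{\left(l,S \right)} = 2 S l$ ($B{\left(l,S \right)} = S l + S l = 2 S l$)
$\sqrt{B{\left(56,57 \right)} - 2028} \left(-552\right) = \sqrt{2 \cdot 57 \cdot 56 - 2028} \left(-552\right) = \sqrt{6384 - 2028} \left(-552\right) = \sqrt{4356} \left(-552\right) = 66 \left(-552\right) = -36432$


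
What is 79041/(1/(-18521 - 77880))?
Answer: -7619631441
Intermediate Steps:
79041/(1/(-18521 - 77880)) = 79041/(1/(-96401)) = 79041/(-1/96401) = 79041*(-96401) = -7619631441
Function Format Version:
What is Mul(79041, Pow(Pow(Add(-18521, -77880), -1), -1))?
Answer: -7619631441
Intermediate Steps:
Mul(79041, Pow(Pow(Add(-18521, -77880), -1), -1)) = Mul(79041, Pow(Pow(-96401, -1), -1)) = Mul(79041, Pow(Rational(-1, 96401), -1)) = Mul(79041, -96401) = -7619631441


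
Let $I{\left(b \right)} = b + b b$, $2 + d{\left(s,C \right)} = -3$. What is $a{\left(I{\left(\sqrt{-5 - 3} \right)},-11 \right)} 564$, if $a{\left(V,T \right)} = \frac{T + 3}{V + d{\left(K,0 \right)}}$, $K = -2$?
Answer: $\frac{4512 i}{2 \sqrt{2} + 13 i} \approx 331.39 + 72.101 i$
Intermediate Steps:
$d{\left(s,C \right)} = -5$ ($d{\left(s,C \right)} = -2 - 3 = -5$)
$I{\left(b \right)} = b + b^{2}$
$a{\left(V,T \right)} = \frac{3 + T}{-5 + V}$ ($a{\left(V,T \right)} = \frac{T + 3}{V - 5} = \frac{3 + T}{-5 + V}$)
$a{\left(I{\left(\sqrt{-5 - 3} \right)},-11 \right)} 564 = \frac{3 - 11}{-5 + \sqrt{-5 - 3} \left(1 + \sqrt{-5 - 3}\right)} 564 = \frac{1}{-5 + \sqrt{-8} \left(1 + \sqrt{-8}\right)} \left(-8\right) 564 = \frac{1}{-5 + 2 i \sqrt{2} \left(1 + 2 i \sqrt{2}\right)} \left(-8\right) 564 = - \frac{8}{-5 + 2 i \sqrt{2} \left(1 + 2 i \sqrt{2}\right)} 564 = - \frac{4512}{-5 + 2 i \sqrt{2} \left(1 + 2 i \sqrt{2}\right)}$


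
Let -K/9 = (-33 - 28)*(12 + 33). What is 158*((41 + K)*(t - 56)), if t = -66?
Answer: -477003896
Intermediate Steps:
K = 24705 (K = -9*(-33 - 28)*(12 + 33) = -(-549)*45 = -9*(-2745) = 24705)
158*((41 + K)*(t - 56)) = 158*((41 + 24705)*(-66 - 56)) = 158*(24746*(-122)) = 158*(-3019012) = -477003896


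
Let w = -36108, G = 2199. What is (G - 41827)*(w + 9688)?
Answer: 1046971760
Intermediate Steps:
(G - 41827)*(w + 9688) = (2199 - 41827)*(-36108 + 9688) = -39628*(-26420) = 1046971760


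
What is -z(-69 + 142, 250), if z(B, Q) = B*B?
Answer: -5329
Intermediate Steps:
z(B, Q) = B²
-z(-69 + 142, 250) = -(-69 + 142)² = -1*73² = -1*5329 = -5329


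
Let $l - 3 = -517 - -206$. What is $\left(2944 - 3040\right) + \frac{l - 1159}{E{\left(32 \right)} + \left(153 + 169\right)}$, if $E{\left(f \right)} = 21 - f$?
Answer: $- \frac{31323}{311} \approx -100.72$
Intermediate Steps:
$l = -308$ ($l = 3 - 311 = -308$)
$\left(2944 - 3040\right) + \frac{l - 1159}{E{\left(32 \right)} + \left(153 + 169\right)} = \left(2944 - 3040\right) + \frac{-308 - 1159}{\left(21 - 32\right) + \left(153 + 169\right)} = -96 - \frac{1467}{\left(21 - 32\right) + 322} = -96 - \frac{1467}{-11 + 322} = -96 - \frac{1467}{311} = - \frac{31323}{311}$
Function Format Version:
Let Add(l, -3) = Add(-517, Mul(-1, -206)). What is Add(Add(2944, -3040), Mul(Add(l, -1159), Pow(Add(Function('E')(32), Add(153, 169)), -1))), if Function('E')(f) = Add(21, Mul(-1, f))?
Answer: Rational(-31323, 311) ≈ -100.72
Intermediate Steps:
l = -308 (l = Add(3, Add(-517, Mul(-1, -206))) = Add(3, Add(-517, 206)) = Add(3, -311) = -308)
Add(Add(2944, -3040), Mul(Add(l, -1159), Pow(Add(Function('E')(32), Add(153, 169)), -1))) = Add(Add(2944, -3040), Mul(Add(-308, -1159), Pow(Add(Add(21, Mul(-1, 32)), Add(153, 169)), -1))) = Add(-96, Mul(-1467, Pow(Add(Add(21, -32), 322), -1))) = Add(-96, Mul(-1467, Pow(Add(-11, 322), -1))) = Add(-96, Mul(-1467, Pow(311, -1))) = Add(-96, Mul(-1467, Rational(1, 311))) = Add(-96, Rational(-1467, 311)) = Rational(-31323, 311)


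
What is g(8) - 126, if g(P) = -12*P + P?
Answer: -214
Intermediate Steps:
g(P) = -11*P
g(8) - 126 = -11*8 - 126 = -88 - 126 = -214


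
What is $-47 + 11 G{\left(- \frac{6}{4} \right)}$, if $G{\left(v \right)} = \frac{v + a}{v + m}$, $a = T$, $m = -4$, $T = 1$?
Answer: $-46$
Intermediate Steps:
$a = 1$
$G{\left(v \right)} = \frac{1 + v}{-4 + v}$ ($G{\left(v \right)} = \frac{v + 1}{v - 4} = \frac{1 + v}{-4 + v}$)
$-47 + 11 G{\left(- \frac{6}{4} \right)} = -47 + 11 \frac{1 - \frac{6}{4}}{-4 - \frac{6}{4}} = -47 + 11 \frac{1 - \frac{3}{2}}{-4 - \frac{3}{2}} = -47 + 11 \frac{1}{- \frac{11}{2}} \left(- \frac{1}{2}\right) = -47 + 11 \left(\left(- \frac{2}{11}\right) \left(- \frac{1}{2}\right)\right) = -47 + 11 \cdot \frac{1}{11} = -47 + 1 = -46$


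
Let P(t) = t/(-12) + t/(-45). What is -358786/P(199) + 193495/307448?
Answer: 19856178467635/1162460888 ≈ 17081.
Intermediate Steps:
P(t) = -19*t/180 (P(t) = t*(-1/12) + t*(-1/45) = -t/12 - t/45 = -19*t/180)
-358786/P(199) + 193495/307448 = -358786/((-19/180*199)) + 193495/307448 = -358786/(-3781/180) + 193495*(1/307448) = -358786*(-180/3781) + 193495/307448 = 64581480/3781 + 193495/307448 = 19856178467635/1162460888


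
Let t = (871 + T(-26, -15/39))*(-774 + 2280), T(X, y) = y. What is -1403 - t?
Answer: -17063147/13 ≈ -1.3126e+6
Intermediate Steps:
t = 17044908/13 (t = (871 - 15/39)*(-774 + 2280) = (871 - 15*1/39)*1506 = (871 - 5/13)*1506 = (11318/13)*1506 = 17044908/13 ≈ 1.3111e+6)
-1403 - t = -1403 - 1*17044908/13 = -1403 - 17044908/13 = -17063147/13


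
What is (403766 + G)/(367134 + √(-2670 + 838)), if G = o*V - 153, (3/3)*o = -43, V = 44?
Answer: 73742718807/67393687894 - 401721*I*√458/67393687894 ≈ 1.0942 - 0.00012757*I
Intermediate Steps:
o = -43
G = -2045 (G = -43*44 - 153 = -1892 - 153 = -2045)
(403766 + G)/(367134 + √(-2670 + 838)) = (403766 - 2045)/(367134 + √(-2670 + 838)) = 401721/(367134 + √(-1832)) = 401721/(367134 + 2*I*√458)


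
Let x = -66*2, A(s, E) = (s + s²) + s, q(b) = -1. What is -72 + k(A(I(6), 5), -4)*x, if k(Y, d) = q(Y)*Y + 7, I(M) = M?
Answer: 5340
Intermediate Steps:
A(s, E) = s² + 2*s
k(Y, d) = 7 - Y (k(Y, d) = -Y + 7 = 7 - Y)
x = -132
-72 + k(A(I(6), 5), -4)*x = -72 + (7 - 6*(2 + 6))*(-132) = -72 + (7 - 6*8)*(-132) = -72 + (7 - 1*48)*(-132) = -72 + (7 - 48)*(-132) = -72 - 41*(-132) = -72 + 5412 = 5340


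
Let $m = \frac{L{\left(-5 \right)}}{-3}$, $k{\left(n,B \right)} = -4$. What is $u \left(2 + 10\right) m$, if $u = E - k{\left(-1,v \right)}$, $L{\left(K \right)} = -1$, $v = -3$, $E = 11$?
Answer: $60$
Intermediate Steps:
$u = 15$ ($u = 11 - -4 = 11 + 4 = 15$)
$m = \frac{1}{3}$ ($m = - \frac{1}{-3} = \left(-1\right) \left(- \frac{1}{3}\right) = \frac{1}{3} \approx 0.33333$)
$u \left(2 + 10\right) m = 15 \left(2 + 10\right) \frac{1}{3} = 15 \cdot 12 \cdot \frac{1}{3} = 180 \cdot \frac{1}{3} = 60$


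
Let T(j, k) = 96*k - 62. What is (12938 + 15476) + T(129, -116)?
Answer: 17216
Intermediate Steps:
T(j, k) = -62 + 96*k
(12938 + 15476) + T(129, -116) = (12938 + 15476) + (-62 + 96*(-116)) = 28414 + (-62 - 11136) = 28414 - 11198 = 17216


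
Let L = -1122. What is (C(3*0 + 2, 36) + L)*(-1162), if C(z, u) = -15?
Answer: 1321194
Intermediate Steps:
(C(3*0 + 2, 36) + L)*(-1162) = (-15 - 1122)*(-1162) = -1137*(-1162) = 1321194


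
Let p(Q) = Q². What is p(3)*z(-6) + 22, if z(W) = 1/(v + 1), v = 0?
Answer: 31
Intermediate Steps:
z(W) = 1 (z(W) = 1/(0 + 1) = 1/1 = 1)
p(3)*z(-6) + 22 = 3²*1 + 22 = 9*1 + 22 = 9 + 22 = 31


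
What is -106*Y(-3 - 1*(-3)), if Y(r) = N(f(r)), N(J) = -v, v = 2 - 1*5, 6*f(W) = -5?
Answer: -318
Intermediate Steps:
f(W) = -⅚ (f(W) = (⅙)*(-5) = -⅚)
v = -3 (v = 2 - 5 = -3)
N(J) = 3 (N(J) = -1*(-3) = 3)
Y(r) = 3
-106*Y(-3 - 1*(-3)) = -106*3 = -318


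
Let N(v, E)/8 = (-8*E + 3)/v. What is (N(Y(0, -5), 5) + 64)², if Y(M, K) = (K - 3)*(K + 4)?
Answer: 729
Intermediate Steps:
Y(M, K) = (-3 + K)*(4 + K)
N(v, E) = 8*(3 - 8*E)/v (N(v, E) = 8*((-8*E + 3)/v) = 8*((3 - 8*E)/v) = 8*(3 - 8*E)/v)
(N(Y(0, -5), 5) + 64)² = (8*(3 - 8*5)/(-12 - 5 + (-5)²) + 64)² = (8*(3 - 40)/(-12 - 5 + 25) + 64)² = (8*(-37)/8 + 64)² = (8*(⅛)*(-37) + 64)² = (-37 + 64)² = 27² = 729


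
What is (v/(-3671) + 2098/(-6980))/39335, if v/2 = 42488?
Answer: -300417119/503951759650 ≈ -0.00059612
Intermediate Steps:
v = 84976 (v = 2*42488 = 84976)
(v/(-3671) + 2098/(-6980))/39335 = (84976/(-3671) + 2098/(-6980))/39335 = (84976*(-1/3671) + 2098*(-1/6980))*(1/39335) = (-84976/3671 - 1049/3490)*(1/39335) = -300417119/12811790*1/39335 = -300417119/503951759650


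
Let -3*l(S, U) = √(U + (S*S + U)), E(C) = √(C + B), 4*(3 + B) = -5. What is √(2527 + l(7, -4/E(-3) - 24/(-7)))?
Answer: √(937216287 - 609*√203*√(11339 + 112*I*√29))/609 ≈ 50.245 - 0.00065911*I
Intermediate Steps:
B = -17/4 (B = -3 + (¼)*(-5) = -3 - 5/4 = -17/4 ≈ -4.2500)
E(C) = √(-17/4 + C) (E(C) = √(C - 17/4) = √(-17/4 + C))
l(S, U) = -√(S² + 2*U)/3 (l(S, U) = -√(U + (S*S + U))/3 = -√(U + (S² + U))/3 = -√(U + (U + S²))/3 = -√(S² + 2*U)/3)
√(2527 + l(7, -4/E(-3) - 24/(-7))) = √(2527 - √(7² + 2*(-4*2/√(-17 + 4*(-3)) - 24/(-7)))/3) = √(2527 - √(49 + 2*(-4*2/√(-17 - 12) - 24*(-⅐)))/3) = √(2527 - √(49 + 2*(-4*(-2*I*√29/29) + 24/7))/3) = √(2527 - √(49 + 2*(-(-8)*I*√29/29 + 24/7))/3) = √(2527 - √(49 + 2*(8*I*√29/29 + 24/7))/3) = √(2527 - √(49 + 2*(24/7 + 8*I*√29/29))/3) = √(2527 - √(49 + (48/7 + 16*I*√29/29))/3) = √(2527 - √(391/7 + 16*I*√29/29)/3)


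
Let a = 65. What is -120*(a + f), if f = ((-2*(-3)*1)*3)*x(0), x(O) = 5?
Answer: -18600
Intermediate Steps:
f = 90 (f = ((-2*(-3)*1)*3)*5 = ((6*1)*3)*5 = (6*3)*5 = 18*5 = 90)
-120*(a + f) = -120*(65 + 90) = -120*155 = -18600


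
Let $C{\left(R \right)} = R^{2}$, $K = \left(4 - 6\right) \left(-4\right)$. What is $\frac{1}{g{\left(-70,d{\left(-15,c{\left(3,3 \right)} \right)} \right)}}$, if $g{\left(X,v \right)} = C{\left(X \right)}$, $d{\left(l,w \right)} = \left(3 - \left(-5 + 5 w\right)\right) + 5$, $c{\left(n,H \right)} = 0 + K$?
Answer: $\frac{1}{4900} \approx 0.00020408$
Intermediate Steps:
$K = 8$ ($K = \left(4 - 6\right) \left(-4\right) = \left(-2\right) \left(-4\right) = 8$)
$c{\left(n,H \right)} = 8$ ($c{\left(n,H \right)} = 0 + 8 = 8$)
$d{\left(l,w \right)} = 13 - 5 w$ ($d{\left(l,w \right)} = \left(3 - \left(-5 + 5 w\right)\right) + 5 = \left(8 - 5 w\right) + 5 = 13 - 5 w$)
$g{\left(X,v \right)} = X^{2}$
$\frac{1}{g{\left(-70,d{\left(-15,c{\left(3,3 \right)} \right)} \right)}} = \frac{1}{\left(-70\right)^{2}} = \frac{1}{4900}$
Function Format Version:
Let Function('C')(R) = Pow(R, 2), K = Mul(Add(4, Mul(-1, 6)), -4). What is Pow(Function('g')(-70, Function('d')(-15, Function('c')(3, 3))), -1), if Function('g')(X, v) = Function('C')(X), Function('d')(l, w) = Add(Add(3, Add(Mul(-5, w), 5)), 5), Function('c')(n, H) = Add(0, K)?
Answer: Rational(1, 4900) ≈ 0.00020408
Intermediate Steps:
K = 8 (K = Mul(Add(4, -6), -4) = Mul(-2, -4) = 8)
Function('c')(n, H) = 8 (Function('c')(n, H) = Add(0, 8) = 8)
Function('d')(l, w) = Add(13, Mul(-5, w)) (Function('d')(l, w) = Add(Add(3, Add(5, Mul(-5, w))), 5) = Add(Add(8, Mul(-5, w)), 5) = Add(13, Mul(-5, w)))
Function('g')(X, v) = Pow(X, 2)
Pow(Function('g')(-70, Function('d')(-15, Function('c')(3, 3))), -1) = Pow(Pow(-70, 2), -1) = Pow(4900, -1) = Rational(1, 4900)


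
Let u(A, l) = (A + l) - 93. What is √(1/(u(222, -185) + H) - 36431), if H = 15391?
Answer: 546*I*√28737790/15335 ≈ 190.87*I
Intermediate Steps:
u(A, l) = -93 + A + l
√(1/(u(222, -185) + H) - 36431) = √(1/((-93 + 222 - 185) + 15391) - 36431) = √(1/(-56 + 15391) - 36431) = √(1/15335 - 36431) = √(-558669384/15335) = 546*I*√28737790/15335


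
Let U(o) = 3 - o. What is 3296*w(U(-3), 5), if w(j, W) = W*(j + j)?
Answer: 197760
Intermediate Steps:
w(j, W) = 2*W*j (w(j, W) = W*(2*j) = 2*W*j)
3296*w(U(-3), 5) = 3296*(2*5*(3 - 1*(-3))) = 3296*(2*5*(3 + 3)) = 3296*(2*5*6) = 3296*60 = 197760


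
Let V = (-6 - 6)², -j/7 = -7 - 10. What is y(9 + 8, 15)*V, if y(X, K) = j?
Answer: 17136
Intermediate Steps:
j = 119 (j = -7*(-7 - 10) = -7*(-17) = 119)
y(X, K) = 119
V = 144 (V = (-12)² = 144)
y(9 + 8, 15)*V = 119*144 = 17136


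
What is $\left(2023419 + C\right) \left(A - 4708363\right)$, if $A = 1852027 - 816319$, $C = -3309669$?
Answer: $4723952493750$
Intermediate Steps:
$A = 1035708$ ($A = 1852027 - 816319 = 1035708$)
$\left(2023419 + C\right) \left(A - 4708363\right) = \left(2023419 - 3309669\right) \left(1035708 - 4708363\right) = \left(-1286250\right) \left(-3672655\right) = 4723952493750$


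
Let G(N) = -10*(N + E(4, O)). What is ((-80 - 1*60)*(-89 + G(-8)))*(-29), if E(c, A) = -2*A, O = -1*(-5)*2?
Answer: 775460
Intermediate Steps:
O = 10 (O = 5*2 = 10)
G(N) = 200 - 10*N (G(N) = -10*(N - 2*10) = -10*(N - 20) = -10*(-20 + N) = 200 - 10*N)
((-80 - 1*60)*(-89 + G(-8)))*(-29) = ((-80 - 1*60)*(-89 + (200 - 10*(-8))))*(-29) = ((-80 - 60)*(-89 + (200 + 80)))*(-29) = -140*(-89 + 280)*(-29) = -140*191*(-29) = -26740*(-29) = 775460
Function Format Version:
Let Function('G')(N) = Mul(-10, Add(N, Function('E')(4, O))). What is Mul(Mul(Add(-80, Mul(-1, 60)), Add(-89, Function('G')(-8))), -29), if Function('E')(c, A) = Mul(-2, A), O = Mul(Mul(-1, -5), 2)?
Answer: 775460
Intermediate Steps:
O = 10 (O = Mul(5, 2) = 10)
Function('G')(N) = Add(200, Mul(-10, N)) (Function('G')(N) = Mul(-10, Add(N, Mul(-2, 10))) = Mul(-10, Add(N, -20)) = Mul(-10, Add(-20, N)) = Add(200, Mul(-10, N)))
Mul(Mul(Add(-80, Mul(-1, 60)), Add(-89, Function('G')(-8))), -29) = Mul(Mul(Add(-80, Mul(-1, 60)), Add(-89, Add(200, Mul(-10, -8)))), -29) = Mul(Mul(Add(-80, -60), Add(-89, Add(200, 80))), -29) = Mul(Mul(-140, Add(-89, 280)), -29) = Mul(Mul(-140, 191), -29) = Mul(-26740, -29) = 775460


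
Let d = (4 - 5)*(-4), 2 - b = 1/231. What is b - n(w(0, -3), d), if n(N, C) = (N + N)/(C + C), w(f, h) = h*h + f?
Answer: -235/924 ≈ -0.25433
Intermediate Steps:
w(f, h) = f + h² (w(f, h) = h² + f = f + h²)
b = 461/231 (b = 2 - 1/231 = 461/231 ≈ 1.9957)
d = 4 (d = -1*(-4) = 4)
n(N, C) = N/C (n(N, C) = (2*N)/((2*C)) = (2*N)*(1/(2*C)) = N/C)
b - n(w(0, -3), d) = 461/231 - (0 + (-3)²)/4 = 461/231 - (0 + 9)/4 = 461/231 - 9/4 = -235/924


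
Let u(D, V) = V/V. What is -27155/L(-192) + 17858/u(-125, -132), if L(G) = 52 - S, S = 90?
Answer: 705759/38 ≈ 18573.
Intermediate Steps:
u(D, V) = 1
L(G) = -38 (L(G) = 52 - 1*90 = 52 - 90 = -38)
-27155/L(-192) + 17858/u(-125, -132) = -27155/(-38) + 17858/1 = -27155*(-1/38) + 17858*1 = 27155/38 + 17858 = 705759/38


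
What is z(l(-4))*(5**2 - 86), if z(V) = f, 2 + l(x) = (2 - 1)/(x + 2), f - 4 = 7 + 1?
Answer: -732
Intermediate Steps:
f = 12 (f = 4 + (7 + 1) = 4 + 8 = 12)
l(x) = -2 + 1/(2 + x) (l(x) = -2 + (2 - 1)/(x + 2) = -2 + 1/(2 + x))
z(V) = 12
z(l(-4))*(5**2 - 86) = 12*(5**2 - 86) = 12*(25 - 86) = 12*(-61) = -732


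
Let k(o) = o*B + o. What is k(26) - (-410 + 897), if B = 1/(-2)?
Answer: -474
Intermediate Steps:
B = -½ ≈ -0.50000
k(o) = o/2 (k(o) = o*(-½) + o = -o/2 + o = o/2)
k(26) - (-410 + 897) = (½)*26 - (-410 + 897) = 13 - 1*487 = 13 - 487 = -474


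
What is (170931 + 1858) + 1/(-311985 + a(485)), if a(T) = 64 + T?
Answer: 53812715003/311436 ≈ 1.7279e+5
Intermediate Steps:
(170931 + 1858) + 1/(-311985 + a(485)) = (170931 + 1858) + 1/(-311985 + (64 + 485)) = 172789 + 1/(-311985 + 549) = 172789 + 1/(-311436) = 172789 - 1/311436 = 53812715003/311436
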